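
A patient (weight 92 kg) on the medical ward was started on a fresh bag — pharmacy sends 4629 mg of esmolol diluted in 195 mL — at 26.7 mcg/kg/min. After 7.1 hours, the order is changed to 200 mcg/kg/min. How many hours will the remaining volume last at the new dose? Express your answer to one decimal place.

Initial rate:
Dose = 26.7 mcg/kg/min × 92 kg = 2456.4 mcg/min
2456.4 mcg/min × 60 min/hr = 147384 mcg/hr
Concentration = 4629 mg ÷ 195 mL = 23.73846 mg/mL = 23738.46 mcg/mL
Rate = 147384 mcg/hr ÷ 23738.46 mcg/mL = 6.208658 mL/hr
Volume infused so far = 6.208658 mL/hr × 7.1 hr = 44.08148 mL
Volume remaining = 195 − 44.08148 = 150.9185 mL
New rate:
Dose = 200 mcg/kg/min × 92 kg = 18400 mcg/min
18400 mcg/min × 60 min/hr = 1104000 mcg/hr
Rate = 1104000 mcg/hr ÷ 23738.46 mcg/mL = 46.5068 mL/hr
Time remaining = 150.9185 mL ÷ 46.5068 mL/hr = 3.245085 hr

3.2 hours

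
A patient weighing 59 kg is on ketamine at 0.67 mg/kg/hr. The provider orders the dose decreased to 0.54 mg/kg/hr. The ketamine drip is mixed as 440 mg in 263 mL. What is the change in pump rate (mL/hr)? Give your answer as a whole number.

At the current dose:
Dose = 0.67 mg/kg/hr × 59 kg = 39.53 mg/hr
Concentration = 440 mg ÷ 263 mL = 1.673004 mg/mL
Rate = 39.53 mg/hr ÷ 1.673004 mg/mL = 23.62816 mL/hr
At the new dose:
Dose = 0.54 mg/kg/hr × 59 kg = 31.86 mg/hr
Rate = 31.86 mg/hr ÷ 1.673004 mg/mL = 19.04359 mL/hr
Change = 19.04359 − 23.62816 = -4.584568 mL/hr → 4.584568 mL/hr decrease

5 mL/hr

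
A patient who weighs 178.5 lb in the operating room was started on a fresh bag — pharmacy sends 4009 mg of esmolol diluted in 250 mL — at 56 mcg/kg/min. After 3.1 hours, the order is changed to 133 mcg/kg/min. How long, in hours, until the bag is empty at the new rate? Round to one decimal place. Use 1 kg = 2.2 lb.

4.9 hours

Initial rate:
Weight = 178.5 lb ÷ 2.2 lb/kg = 81.13636 kg
Dose = 56 mcg/kg/min × 81.13636 kg = 4543.636 mcg/min
4543.636 mcg/min × 60 min/hr = 272618.2 mcg/hr
Concentration = 4009 mg ÷ 250 mL = 16.036 mg/mL = 16036 mcg/mL
Rate = 272618.2 mcg/hr ÷ 16036 mcg/mL = 17.00039 mL/hr
Volume infused so far = 17.00039 mL/hr × 3.1 hr = 52.7012 mL
Volume remaining = 250 − 52.7012 = 197.2988 mL
New rate:
Dose = 133 mcg/kg/min × 81.13636 kg = 10791.14 mcg/min
10791.14 mcg/min × 60 min/hr = 647468.2 mcg/hr
Rate = 647468.2 mcg/hr ÷ 16036 mcg/mL = 40.37592 mL/hr
Time remaining = 197.2988 mL ÷ 40.37592 mL/hr = 4.886547 hr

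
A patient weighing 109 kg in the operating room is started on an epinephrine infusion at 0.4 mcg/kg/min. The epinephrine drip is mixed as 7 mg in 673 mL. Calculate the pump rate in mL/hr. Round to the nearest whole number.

252 mL/hr

Dose = 0.4 mcg/kg/min × 109 kg = 43.6 mcg/min
43.6 mcg/min × 60 min/hr = 2616 mcg/hr
Concentration = 7 mg ÷ 673 mL = 0.01040119 mg/mL = 10.40119 mcg/mL
Rate = 2616 mcg/hr ÷ 10.40119 mcg/mL = 251.5097 mL/hr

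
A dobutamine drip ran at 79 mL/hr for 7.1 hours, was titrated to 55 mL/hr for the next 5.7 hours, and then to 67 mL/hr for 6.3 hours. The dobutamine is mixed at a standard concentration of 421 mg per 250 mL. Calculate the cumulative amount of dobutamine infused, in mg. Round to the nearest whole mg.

2183 mg

Concentration = 421 mg ÷ 250 mL = 1.684 mg/mL
Stage 1: 79 mL/hr × 7.1 hr = 560.9 mL → 560.9 mL × 1.684 mg/mL = 944.5556 mg
Stage 2: 55 mL/hr × 5.7 hr = 313.5 mL → 313.5 mL × 1.684 mg/mL = 527.934 mg
Stage 3: 67 mL/hr × 6.3 hr = 422.1 mL → 422.1 mL × 1.684 mg/mL = 710.8164 mg
Total = 944.5556 + 527.934 + 710.8164 = 2183.306 mg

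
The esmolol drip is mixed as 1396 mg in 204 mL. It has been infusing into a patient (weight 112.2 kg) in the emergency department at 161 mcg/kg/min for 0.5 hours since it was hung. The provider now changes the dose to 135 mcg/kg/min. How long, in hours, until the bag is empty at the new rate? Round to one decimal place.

0.9 hours

Initial rate:
Dose = 161 mcg/kg/min × 112.2 kg = 18064.2 mcg/min
18064.2 mcg/min × 60 min/hr = 1083852 mcg/hr
Concentration = 1396 mg ÷ 204 mL = 6.843137 mg/mL = 6843.137 mcg/mL
Rate = 1083852 mcg/hr ÷ 6843.137 mcg/mL = 158.3852 mL/hr
Volume infused so far = 158.3852 mL/hr × 0.5 hr = 79.19262 mL
Volume remaining = 204 − 79.19262 = 124.8074 mL
New rate:
Dose = 135 mcg/kg/min × 112.2 kg = 15147 mcg/min
15147 mcg/min × 60 min/hr = 908820 mcg/hr
Rate = 908820 mcg/hr ÷ 6843.137 mcg/mL = 132.8075 mL/hr
Time remaining = 124.8074 mL ÷ 132.8075 mL/hr = 0.9397614 hr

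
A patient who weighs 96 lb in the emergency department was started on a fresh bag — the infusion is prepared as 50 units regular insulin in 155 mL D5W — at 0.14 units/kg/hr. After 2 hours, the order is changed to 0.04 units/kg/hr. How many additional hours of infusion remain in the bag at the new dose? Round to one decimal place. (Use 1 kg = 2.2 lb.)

Initial rate:
Weight = 96 lb ÷ 2.2 lb/kg = 43.63636 kg
Dose = 0.14 units/kg/hr × 43.63636 kg = 6.109091 units/hr
Concentration = 50 units ÷ 155 mL = 0.3225806 units/mL
Rate = 6.109091 units/hr ÷ 0.3225806 units/mL = 18.93818 mL/hr
Volume infused so far = 18.93818 mL/hr × 2 hr = 37.87636 mL
Volume remaining = 155 − 37.87636 = 117.1236 mL
New rate:
Dose = 0.04 units/kg/hr × 43.63636 kg = 1.745455 units/hr
Rate = 1.745455 units/hr ÷ 0.3225806 units/mL = 5.410909 mL/hr
Time remaining = 117.1236 mL ÷ 5.410909 mL/hr = 21.64583 hr

21.6 hours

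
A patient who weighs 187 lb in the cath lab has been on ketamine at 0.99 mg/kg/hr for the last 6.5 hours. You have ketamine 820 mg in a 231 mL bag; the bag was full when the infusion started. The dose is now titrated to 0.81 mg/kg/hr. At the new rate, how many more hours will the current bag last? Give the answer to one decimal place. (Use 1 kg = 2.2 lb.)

Initial rate:
Weight = 187 lb ÷ 2.2 lb/kg = 85 kg
Dose = 0.99 mg/kg/hr × 85 kg = 84.15 mg/hr
Concentration = 820 mg ÷ 231 mL = 3.549784 mg/mL
Rate = 84.15 mg/hr ÷ 3.549784 mg/mL = 23.70567 mL/hr
Volume infused so far = 23.70567 mL/hr × 6.5 hr = 154.0869 mL
Volume remaining = 231 − 154.0869 = 76.91314 mL
New rate:
Dose = 0.81 mg/kg/hr × 85 kg = 68.85 mg/hr
Rate = 68.85 mg/hr ÷ 3.549784 mg/mL = 19.39555 mL/hr
Time remaining = 76.91314 mL ÷ 19.39555 mL/hr = 3.965505 hr

4.0 hours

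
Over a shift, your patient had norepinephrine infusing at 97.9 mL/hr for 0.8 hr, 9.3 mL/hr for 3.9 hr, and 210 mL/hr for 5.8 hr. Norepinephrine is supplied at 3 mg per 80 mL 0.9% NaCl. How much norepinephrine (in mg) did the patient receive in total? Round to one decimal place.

50.0 mg

Concentration = 3 mg ÷ 80 mL = 0.0375 mg/mL
Stage 1: 97.9 mL/hr × 0.8 hr = 78.32 mL → 78.32 mL × 0.0375 mg/mL = 2.937 mg
Stage 2: 9.3 mL/hr × 3.9 hr = 36.27 mL → 36.27 mL × 0.0375 mg/mL = 1.360125 mg
Stage 3: 210 mL/hr × 5.8 hr = 1218 mL → 1218 mL × 0.0375 mg/mL = 45.675 mg
Total = 2.937 + 1.360125 + 45.675 = 49.97212 mg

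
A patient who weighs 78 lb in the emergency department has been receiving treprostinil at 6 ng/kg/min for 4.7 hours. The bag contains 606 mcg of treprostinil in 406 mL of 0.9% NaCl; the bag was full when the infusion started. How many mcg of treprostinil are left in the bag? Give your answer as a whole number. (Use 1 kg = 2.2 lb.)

Weight = 78 lb ÷ 2.2 lb/kg = 35.45455 kg
Dose = 6 ng/kg/min × 35.45455 kg = 212.7273 ng/min
212.7273 ng/min × 60 min/hr = 12763.64 ng/hr
Concentration = 606 mcg ÷ 406 mL = 1.492611 mcg/mL = 1492.611 ng/mL
Rate = 12763.64 ng/hr ÷ 1492.611 ng/mL = 8.551215 mL/hr
Volume infused = 8.551215 mL/hr × 4.7 hr = 40.19071 mL
Volume remaining = 406 − 40.19071 = 365.8093 mL
Drug remaining = 365.8093 mL × 1492.611 ng/mL = 546010.9 ng = 546.0109 mcg

546 mcg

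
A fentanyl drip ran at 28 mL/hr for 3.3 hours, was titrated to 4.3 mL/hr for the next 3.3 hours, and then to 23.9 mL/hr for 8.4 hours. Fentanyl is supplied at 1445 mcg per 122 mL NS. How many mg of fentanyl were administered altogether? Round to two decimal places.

3.64 mg

Concentration = 1445 mcg ÷ 122 mL = 11.84426 mcg/mL
Stage 1: 28 mL/hr × 3.3 hr = 92.4 mL → 92.4 mL × 11.84426 mcg/mL = 1094.41 mcg
Stage 2: 4.3 mL/hr × 3.3 hr = 14.19 mL → 14.19 mL × 11.84426 mcg/mL = 168.0701 mcg
Stage 3: 23.9 mL/hr × 8.4 hr = 200.76 mL → 200.76 mL × 11.84426 mcg/mL = 2377.854 mcg
Total = 1094.41 + 168.0701 + 2377.854 = 3640.334 mcg = 3.640334 mg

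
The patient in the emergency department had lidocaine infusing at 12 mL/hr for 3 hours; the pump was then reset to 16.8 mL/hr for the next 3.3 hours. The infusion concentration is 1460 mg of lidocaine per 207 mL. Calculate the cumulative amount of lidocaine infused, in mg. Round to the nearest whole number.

Concentration = 1460 mg ÷ 207 mL = 7.05314 mg/mL
Stage 1: 12 mL/hr × 3 hr = 36 mL → 36 mL × 7.05314 mg/mL = 253.913 mg
Stage 2: 16.8 mL/hr × 3.3 hr = 55.44 mL → 55.44 mL × 7.05314 mg/mL = 391.0261 mg
Total = 253.913 + 391.0261 = 644.9391 mg

645 mg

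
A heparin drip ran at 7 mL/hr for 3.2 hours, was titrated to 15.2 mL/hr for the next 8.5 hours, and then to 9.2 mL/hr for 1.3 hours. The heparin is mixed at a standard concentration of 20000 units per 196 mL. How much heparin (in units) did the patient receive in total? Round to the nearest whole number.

Concentration = 20000 units ÷ 196 mL = 102.0408 units/mL
Stage 1: 7 mL/hr × 3.2 hr = 22.4 mL → 22.4 mL × 102.0408 units/mL = 2285.714 units
Stage 2: 15.2 mL/hr × 8.5 hr = 129.2 mL → 129.2 mL × 102.0408 units/mL = 13183.67 units
Stage 3: 9.2 mL/hr × 1.3 hr = 11.96 mL → 11.96 mL × 102.0408 units/mL = 1220.408 units
Total = 2285.714 + 13183.67 + 1220.408 = 16689.8 units

16690 units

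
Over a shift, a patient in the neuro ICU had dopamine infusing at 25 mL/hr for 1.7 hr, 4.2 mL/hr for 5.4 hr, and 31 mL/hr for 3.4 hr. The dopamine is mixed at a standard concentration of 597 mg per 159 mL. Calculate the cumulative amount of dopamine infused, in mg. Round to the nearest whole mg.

640 mg

Concentration = 597 mg ÷ 159 mL = 3.754717 mg/mL
Stage 1: 25 mL/hr × 1.7 hr = 42.5 mL → 42.5 mL × 3.754717 mg/mL = 159.5755 mg
Stage 2: 4.2 mL/hr × 5.4 hr = 22.68 mL → 22.68 mL × 3.754717 mg/mL = 85.15698 mg
Stage 3: 31 mL/hr × 3.4 hr = 105.4 mL → 105.4 mL × 3.754717 mg/mL = 395.7472 mg
Total = 159.5755 + 85.15698 + 395.7472 = 640.4796 mg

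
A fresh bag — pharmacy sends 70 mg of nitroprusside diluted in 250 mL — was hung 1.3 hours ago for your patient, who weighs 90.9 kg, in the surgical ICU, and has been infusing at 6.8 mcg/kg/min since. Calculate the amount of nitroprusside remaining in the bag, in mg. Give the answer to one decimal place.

Dose = 6.8 mcg/kg/min × 90.9 kg = 618.12 mcg/min
618.12 mcg/min × 60 min/hr = 37087.2 mcg/hr
Concentration = 70 mg ÷ 250 mL = 0.28 mg/mL = 280 mcg/mL
Rate = 37087.2 mcg/hr ÷ 280 mcg/mL = 132.4543 mL/hr
Volume infused = 132.4543 mL/hr × 1.3 hr = 172.1906 mL
Volume remaining = 250 − 172.1906 = 77.80943 mL
Drug remaining = 77.80943 mL × 280 mcg/mL = 21786.64 mcg = 21.78664 mg

21.8 mg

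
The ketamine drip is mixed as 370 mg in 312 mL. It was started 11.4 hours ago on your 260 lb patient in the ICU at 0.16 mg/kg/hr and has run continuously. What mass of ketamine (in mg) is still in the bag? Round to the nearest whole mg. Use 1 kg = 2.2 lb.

Weight = 260 lb ÷ 2.2 lb/kg = 118.1818 kg
Dose = 0.16 mg/kg/hr × 118.1818 kg = 18.90909 mg/hr
Concentration = 370 mg ÷ 312 mL = 1.185897 mg/mL
Rate = 18.90909 mg/hr ÷ 1.185897 mg/mL = 15.94496 mL/hr
Volume infused = 15.94496 mL/hr × 11.4 hr = 181.7726 mL
Volume remaining = 312 − 181.7726 = 130.2274 mL
Drug remaining = 130.2274 mL × 1.185897 mg/mL = 154.4364 mg

154 mg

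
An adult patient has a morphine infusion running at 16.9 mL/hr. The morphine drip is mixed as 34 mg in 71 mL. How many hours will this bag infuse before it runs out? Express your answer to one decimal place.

Duration = 71 mL ÷ 16.9 mL/hr = 4.201183 hr

4.2 hours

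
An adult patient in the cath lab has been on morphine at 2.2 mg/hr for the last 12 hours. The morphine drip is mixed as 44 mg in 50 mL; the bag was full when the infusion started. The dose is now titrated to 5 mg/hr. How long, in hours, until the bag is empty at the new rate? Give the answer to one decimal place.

3.5 hours

Initial rate:
Concentration = 44 mg ÷ 50 mL = 0.88 mg/mL
Rate = 2.2 mg/hr ÷ 0.88 mg/mL = 2.5 mL/hr
Volume infused so far = 2.5 mL/hr × 12 hr = 30 mL
Volume remaining = 50 − 30 = 20 mL
New rate:
Rate = 5 mg/hr ÷ 0.88 mg/mL = 5.681818 mL/hr
Time remaining = 20 mL ÷ 5.681818 mL/hr = 3.52 hr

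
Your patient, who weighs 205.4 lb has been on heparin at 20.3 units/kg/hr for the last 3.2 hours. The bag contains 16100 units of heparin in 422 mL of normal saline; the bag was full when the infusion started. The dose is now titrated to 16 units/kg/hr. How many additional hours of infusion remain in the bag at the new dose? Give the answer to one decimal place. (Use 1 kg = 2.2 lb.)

6.7 hours

Initial rate:
Weight = 205.4 lb ÷ 2.2 lb/kg = 93.36364 kg
Dose = 20.3 units/kg/hr × 93.36364 kg = 1895.282 units/hr
Concentration = 16100 units ÷ 422 mL = 38.15166 units/mL
Rate = 1895.282 units/hr ÷ 38.15166 units/mL = 49.67757 mL/hr
Volume infused so far = 49.67757 mL/hr × 3.2 hr = 158.9682 mL
Volume remaining = 422 − 158.9682 = 263.0318 mL
New rate:
Dose = 16 units/kg/hr × 93.36364 kg = 1493.818 units/hr
Rate = 1493.818 units/hr ÷ 38.15166 units/mL = 39.15474 mL/hr
Time remaining = 263.0318 mL ÷ 39.15474 mL/hr = 6.717751 hr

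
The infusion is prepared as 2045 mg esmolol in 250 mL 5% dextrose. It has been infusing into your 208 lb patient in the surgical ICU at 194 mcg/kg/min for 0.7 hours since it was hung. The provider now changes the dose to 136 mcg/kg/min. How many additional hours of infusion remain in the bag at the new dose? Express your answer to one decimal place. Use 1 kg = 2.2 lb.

Initial rate:
Weight = 208 lb ÷ 2.2 lb/kg = 94.54545 kg
Dose = 194 mcg/kg/min × 94.54545 kg = 18341.82 mcg/min
18341.82 mcg/min × 60 min/hr = 1100509 mcg/hr
Concentration = 2045 mg ÷ 250 mL = 8.18 mg/mL = 8180 mcg/mL
Rate = 1100509 mcg/hr ÷ 8180 mcg/mL = 134.5366 mL/hr
Volume infused so far = 134.5366 mL/hr × 0.7 hr = 94.17559 mL
Volume remaining = 250 − 94.17559 = 155.8244 mL
New rate:
Dose = 136 mcg/kg/min × 94.54545 kg = 12858.18 mcg/min
12858.18 mcg/min × 60 min/hr = 771490.9 mcg/hr
Rate = 771490.9 mcg/hr ÷ 8180 mcg/mL = 94.31429 mL/hr
Time remaining = 155.8244 mL ÷ 94.31429 mL/hr = 1.652182 hr

1.7 hours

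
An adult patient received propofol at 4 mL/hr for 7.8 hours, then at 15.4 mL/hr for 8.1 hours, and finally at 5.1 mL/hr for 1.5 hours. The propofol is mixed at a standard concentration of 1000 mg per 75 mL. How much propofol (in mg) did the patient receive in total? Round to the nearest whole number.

2181 mg

Concentration = 1000 mg ÷ 75 mL = 13.33333 mg/mL
Stage 1: 4 mL/hr × 7.8 hr = 31.2 mL → 31.2 mL × 13.33333 mg/mL = 416 mg
Stage 2: 15.4 mL/hr × 8.1 hr = 124.74 mL → 124.74 mL × 13.33333 mg/mL = 1663.2 mg
Stage 3: 5.1 mL/hr × 1.5 hr = 7.65 mL → 7.65 mL × 13.33333 mg/mL = 102 mg
Total = 416 + 1663.2 + 102 = 2181.2 mg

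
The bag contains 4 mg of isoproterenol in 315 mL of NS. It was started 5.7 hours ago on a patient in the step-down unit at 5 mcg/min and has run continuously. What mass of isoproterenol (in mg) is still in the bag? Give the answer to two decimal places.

5 mcg/min × 60 min/hr = 300 mcg/hr
Concentration = 4 mg ÷ 315 mL = 0.01269841 mg/mL = 12.69841 mcg/mL
Rate = 300 mcg/hr ÷ 12.69841 mcg/mL = 23.625 mL/hr
Volume infused = 23.625 mL/hr × 5.7 hr = 134.6625 mL
Volume remaining = 315 − 134.6625 = 180.3375 mL
Drug remaining = 180.3375 mL × 12.69841 mcg/mL = 2290 mcg = 2.29 mg

2.29 mg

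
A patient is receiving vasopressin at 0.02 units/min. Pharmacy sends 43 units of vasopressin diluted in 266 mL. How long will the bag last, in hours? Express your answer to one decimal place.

0.02 units/min × 60 min/hr = 1.2 units/hr
Concentration = 43 units ÷ 266 mL = 0.1616541 units/mL
Rate = 1.2 units/hr ÷ 0.1616541 units/mL = 7.423256 mL/hr
Duration = 266 mL ÷ 7.423256 mL/hr = 35.83333 hr

35.8 hours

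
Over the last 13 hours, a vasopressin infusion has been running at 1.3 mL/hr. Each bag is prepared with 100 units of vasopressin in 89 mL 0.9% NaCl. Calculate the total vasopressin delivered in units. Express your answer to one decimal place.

Concentration = 100 units ÷ 89 mL = 1.123596 units/mL
Drug rate = 1.3 mL/hr × 1.123596 units/mL = 1.460674 units/hr
Total = 1.460674 units/hr × 13 hr = 18.98876 units

19.0 units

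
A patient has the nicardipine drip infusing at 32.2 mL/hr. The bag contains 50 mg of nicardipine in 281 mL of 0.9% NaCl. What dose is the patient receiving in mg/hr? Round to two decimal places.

5.73 mg/hr

Concentration = 50 mg ÷ 281 mL = 0.1779359 mg/mL
Drug rate = 32.2 mL/hr × 0.1779359 mg/mL = 5.729537 mg/hr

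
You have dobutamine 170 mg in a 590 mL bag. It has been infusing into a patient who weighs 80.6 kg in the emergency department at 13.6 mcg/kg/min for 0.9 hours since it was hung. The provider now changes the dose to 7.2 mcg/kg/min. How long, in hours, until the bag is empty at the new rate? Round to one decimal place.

Initial rate:
Dose = 13.6 mcg/kg/min × 80.6 kg = 1096.16 mcg/min
1096.16 mcg/min × 60 min/hr = 65769.6 mcg/hr
Concentration = 170 mg ÷ 590 mL = 0.2881356 mg/mL = 288.1356 mcg/mL
Rate = 65769.6 mcg/hr ÷ 288.1356 mcg/mL = 228.2592 mL/hr
Volume infused so far = 228.2592 mL/hr × 0.9 hr = 205.4333 mL
Volume remaining = 590 − 205.4333 = 384.5667 mL
New rate:
Dose = 7.2 mcg/kg/min × 80.6 kg = 580.32 mcg/min
580.32 mcg/min × 60 min/hr = 34819.2 mcg/hr
Rate = 34819.2 mcg/hr ÷ 288.1356 mcg/mL = 120.8431 mL/hr
Time remaining = 384.5667 mL ÷ 120.8431 mL/hr = 3.182364 hr

3.2 hours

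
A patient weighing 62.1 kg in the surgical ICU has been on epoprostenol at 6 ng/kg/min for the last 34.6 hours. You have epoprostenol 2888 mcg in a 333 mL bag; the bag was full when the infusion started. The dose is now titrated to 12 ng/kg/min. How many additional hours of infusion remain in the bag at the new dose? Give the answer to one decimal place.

Initial rate:
Dose = 6 ng/kg/min × 62.1 kg = 372.6 ng/min
372.6 ng/min × 60 min/hr = 22356 ng/hr
Concentration = 2888 mcg ÷ 333 mL = 8.672673 mcg/mL = 8672.673 ng/mL
Rate = 22356 ng/hr ÷ 8672.673 ng/mL = 2.577752 mL/hr
Volume infused so far = 2.577752 mL/hr × 34.6 hr = 89.19022 mL
Volume remaining = 333 − 89.19022 = 243.8098 mL
New rate:
Dose = 12 ng/kg/min × 62.1 kg = 745.2 ng/min
745.2 ng/min × 60 min/hr = 44712 ng/hr
Rate = 44712 ng/hr ÷ 8672.673 ng/mL = 5.155504 mL/hr
Time remaining = 243.8098 mL ÷ 5.155504 mL/hr = 47.29116 hr

47.3 hours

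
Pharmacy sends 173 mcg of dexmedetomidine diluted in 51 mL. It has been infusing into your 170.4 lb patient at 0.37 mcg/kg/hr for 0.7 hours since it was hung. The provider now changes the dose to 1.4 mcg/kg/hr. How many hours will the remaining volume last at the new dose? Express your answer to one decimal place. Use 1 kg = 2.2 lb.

Initial rate:
Weight = 170.4 lb ÷ 2.2 lb/kg = 77.45455 kg
Dose = 0.37 mcg/kg/hr × 77.45455 kg = 28.65818 mcg/hr
Concentration = 173 mcg ÷ 51 mL = 3.392157 mcg/mL
Rate = 28.65818 mcg/hr ÷ 3.392157 mcg/mL = 8.448366 mL/hr
Volume infused so far = 8.448366 mL/hr × 0.7 hr = 5.913856 mL
Volume remaining = 51 − 5.913856 = 45.08614 mL
New rate:
Dose = 1.4 mcg/kg/hr × 77.45455 kg = 108.4364 mcg/hr
Rate = 108.4364 mcg/hr ÷ 3.392157 mcg/mL = 31.96679 mL/hr
Time remaining = 45.08614 mL ÷ 31.96679 mL/hr = 1.410406 hr

1.4 hours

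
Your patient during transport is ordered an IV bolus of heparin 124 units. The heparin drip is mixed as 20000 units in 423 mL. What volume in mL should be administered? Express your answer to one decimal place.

Concentration = 20000 units ÷ 423 mL = 47.28132 units/mL
Volume = 124 units ÷ 47.28132 units/mL = 2.6226 mL

2.6 mL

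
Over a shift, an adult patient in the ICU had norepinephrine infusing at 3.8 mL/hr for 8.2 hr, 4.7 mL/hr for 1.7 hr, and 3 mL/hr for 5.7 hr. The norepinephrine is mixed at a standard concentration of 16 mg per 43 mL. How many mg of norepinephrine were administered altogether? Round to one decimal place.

Concentration = 16 mg ÷ 43 mL = 0.372093 mg/mL
Stage 1: 3.8 mL/hr × 8.2 hr = 31.16 mL → 31.16 mL × 0.372093 mg/mL = 11.59442 mg
Stage 2: 4.7 mL/hr × 1.7 hr = 7.99 mL → 7.99 mL × 0.372093 mg/mL = 2.973023 mg
Stage 3: 3 mL/hr × 5.7 hr = 17.1 mL → 17.1 mL × 0.372093 mg/mL = 6.362791 mg
Total = 11.59442 + 2.973023 + 6.362791 = 20.93023 mg

20.9 mg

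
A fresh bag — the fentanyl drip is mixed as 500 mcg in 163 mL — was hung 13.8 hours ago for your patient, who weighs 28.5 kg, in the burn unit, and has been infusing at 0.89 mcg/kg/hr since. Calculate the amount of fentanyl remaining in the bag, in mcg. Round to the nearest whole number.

150 mcg

Dose = 0.89 mcg/kg/hr × 28.5 kg = 25.365 mcg/hr
Concentration = 500 mcg ÷ 163 mL = 3.067485 mcg/mL
Rate = 25.365 mcg/hr ÷ 3.067485 mcg/mL = 8.26899 mL/hr
Volume infused = 8.26899 mL/hr × 13.8 hr = 114.1121 mL
Volume remaining = 163 − 114.1121 = 48.88794 mL
Drug remaining = 48.88794 mL × 3.067485 mcg/mL = 149.963 mcg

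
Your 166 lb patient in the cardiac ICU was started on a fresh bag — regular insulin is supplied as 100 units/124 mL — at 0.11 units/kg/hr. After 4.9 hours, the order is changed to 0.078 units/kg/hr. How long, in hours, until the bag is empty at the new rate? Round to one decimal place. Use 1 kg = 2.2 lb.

10.1 hours

Initial rate:
Weight = 166 lb ÷ 2.2 lb/kg = 75.45455 kg
Dose = 0.11 units/kg/hr × 75.45455 kg = 8.3 units/hr
Concentration = 100 units ÷ 124 mL = 0.8064516 units/mL
Rate = 8.3 units/hr ÷ 0.8064516 units/mL = 10.292 mL/hr
Volume infused so far = 10.292 mL/hr × 4.9 hr = 50.4308 mL
Volume remaining = 124 − 50.4308 = 73.5692 mL
New rate:
Dose = 0.078 units/kg/hr × 75.45455 kg = 5.885455 units/hr
Rate = 5.885455 units/hr ÷ 0.8064516 units/mL = 7.297964 mL/hr
Time remaining = 73.5692 mL ÷ 7.297964 mL/hr = 10.08078 hr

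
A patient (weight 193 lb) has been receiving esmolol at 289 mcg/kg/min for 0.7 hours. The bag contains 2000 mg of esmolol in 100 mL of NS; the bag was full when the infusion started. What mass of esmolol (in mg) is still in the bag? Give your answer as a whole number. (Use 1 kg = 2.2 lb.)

Weight = 193 lb ÷ 2.2 lb/kg = 87.72727 kg
Dose = 289 mcg/kg/min × 87.72727 kg = 25353.18 mcg/min
25353.18 mcg/min × 60 min/hr = 1521191 mcg/hr
Concentration = 2000 mg ÷ 100 mL = 20 mg/mL = 20000 mcg/mL
Rate = 1521191 mcg/hr ÷ 20000 mcg/mL = 76.05955 mL/hr
Volume infused = 76.05955 mL/hr × 0.7 hr = 53.24168 mL
Volume remaining = 100 − 53.24168 = 46.75832 mL
Drug remaining = 46.75832 mL × 20000 mcg/mL = 935166.4 mcg = 935.1664 mg

935 mg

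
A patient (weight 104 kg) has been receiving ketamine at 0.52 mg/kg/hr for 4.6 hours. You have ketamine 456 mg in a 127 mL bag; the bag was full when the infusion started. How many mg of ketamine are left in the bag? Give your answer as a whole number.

207 mg

Dose = 0.52 mg/kg/hr × 104 kg = 54.08 mg/hr
Concentration = 456 mg ÷ 127 mL = 3.590551 mg/mL
Rate = 54.08 mg/hr ÷ 3.590551 mg/mL = 15.06175 mL/hr
Volume infused = 15.06175 mL/hr × 4.6 hr = 69.28407 mL
Volume remaining = 127 − 69.28407 = 57.71593 mL
Drug remaining = 57.71593 mL × 3.590551 mg/mL = 207.232 mg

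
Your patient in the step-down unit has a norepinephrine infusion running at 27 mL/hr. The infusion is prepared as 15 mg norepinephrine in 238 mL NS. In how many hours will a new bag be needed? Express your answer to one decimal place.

Duration = 238 mL ÷ 27 mL/hr = 8.814815 hr

8.8 hours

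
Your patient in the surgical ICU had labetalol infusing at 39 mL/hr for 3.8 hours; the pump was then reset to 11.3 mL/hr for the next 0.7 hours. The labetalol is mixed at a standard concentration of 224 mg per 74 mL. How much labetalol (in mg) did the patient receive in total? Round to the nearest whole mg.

473 mg

Concentration = 224 mg ÷ 74 mL = 3.027027 mg/mL
Stage 1: 39 mL/hr × 3.8 hr = 148.2 mL → 148.2 mL × 3.027027 mg/mL = 448.6054 mg
Stage 2: 11.3 mL/hr × 0.7 hr = 7.91 mL → 7.91 mL × 3.027027 mg/mL = 23.94378 mg
Total = 448.6054 + 23.94378 = 472.5492 mg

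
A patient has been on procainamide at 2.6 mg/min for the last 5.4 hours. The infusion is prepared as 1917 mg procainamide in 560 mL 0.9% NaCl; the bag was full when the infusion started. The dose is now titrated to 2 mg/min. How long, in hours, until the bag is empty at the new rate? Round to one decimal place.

9.0 hours

Initial rate:
2.6 mg/min × 60 min/hr = 156 mg/hr
Concentration = 1917 mg ÷ 560 mL = 3.423214 mg/mL
Rate = 156 mg/hr ÷ 3.423214 mg/mL = 45.57121 mL/hr
Volume infused so far = 45.57121 mL/hr × 5.4 hr = 246.0845 mL
Volume remaining = 560 − 246.0845 = 313.9155 mL
New rate:
2 mg/min × 60 min/hr = 120 mg/hr
Rate = 120 mg/hr ÷ 3.423214 mg/mL = 35.05477 mL/hr
Time remaining = 313.9155 mL ÷ 35.05477 mL/hr = 8.955 hr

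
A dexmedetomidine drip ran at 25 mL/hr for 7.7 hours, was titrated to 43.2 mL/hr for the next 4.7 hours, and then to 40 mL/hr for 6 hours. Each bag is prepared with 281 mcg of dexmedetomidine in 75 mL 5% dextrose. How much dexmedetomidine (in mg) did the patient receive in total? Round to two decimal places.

2.38 mg

Concentration = 281 mcg ÷ 75 mL = 3.746667 mcg/mL
Stage 1: 25 mL/hr × 7.7 hr = 192.5 mL → 192.5 mL × 3.746667 mcg/mL = 721.2333 mcg
Stage 2: 43.2 mL/hr × 4.7 hr = 203.04 mL → 203.04 mL × 3.746667 mcg/mL = 760.7232 mcg
Stage 3: 40 mL/hr × 6 hr = 240 mL → 240 mL × 3.746667 mcg/mL = 899.2 mcg
Total = 721.2333 + 760.7232 + 899.2 = 2381.157 mcg = 2.381157 mg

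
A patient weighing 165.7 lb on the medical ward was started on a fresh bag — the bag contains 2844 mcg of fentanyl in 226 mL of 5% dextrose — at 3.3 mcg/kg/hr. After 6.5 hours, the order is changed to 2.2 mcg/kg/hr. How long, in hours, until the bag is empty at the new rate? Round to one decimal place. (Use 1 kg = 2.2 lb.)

Initial rate:
Weight = 165.7 lb ÷ 2.2 lb/kg = 75.31818 kg
Dose = 3.3 mcg/kg/hr × 75.31818 kg = 248.55 mcg/hr
Concentration = 2844 mcg ÷ 226 mL = 12.58407 mcg/mL
Rate = 248.55 mcg/hr ÷ 12.58407 mcg/mL = 19.75116 mL/hr
Volume infused so far = 19.75116 mL/hr × 6.5 hr = 128.3825 mL
Volume remaining = 226 − 128.3825 = 97.61746 mL
New rate:
Dose = 2.2 mcg/kg/hr × 75.31818 kg = 165.7 mcg/hr
Rate = 165.7 mcg/hr ÷ 12.58407 mcg/mL = 13.16744 mL/hr
Time remaining = 97.61746 mL ÷ 13.16744 mL/hr = 7.413549 hr

7.4 hours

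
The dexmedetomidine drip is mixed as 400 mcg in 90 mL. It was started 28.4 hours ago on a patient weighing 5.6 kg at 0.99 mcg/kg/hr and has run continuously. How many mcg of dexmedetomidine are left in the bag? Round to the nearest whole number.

243 mcg

Dose = 0.99 mcg/kg/hr × 5.6 kg = 5.544 mcg/hr
Concentration = 400 mcg ÷ 90 mL = 4.444444 mcg/mL
Rate = 5.544 mcg/hr ÷ 4.444444 mcg/mL = 1.2474 mL/hr
Volume infused = 1.2474 mL/hr × 28.4 hr = 35.42616 mL
Volume remaining = 90 − 35.42616 = 54.57384 mL
Drug remaining = 54.57384 mL × 4.444444 mcg/mL = 242.5504 mcg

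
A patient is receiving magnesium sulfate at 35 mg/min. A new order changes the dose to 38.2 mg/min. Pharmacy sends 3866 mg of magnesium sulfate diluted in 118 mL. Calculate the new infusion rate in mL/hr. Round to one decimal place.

38.2 mg/min × 60 min/hr = 2292 mg/hr
Concentration = 3866 mg ÷ 118 mL = 32.76271 mg/mL
Rate = 2292 mg/hr ÷ 32.76271 mg/mL = 69.95758 mL/hr

70.0 mL/hr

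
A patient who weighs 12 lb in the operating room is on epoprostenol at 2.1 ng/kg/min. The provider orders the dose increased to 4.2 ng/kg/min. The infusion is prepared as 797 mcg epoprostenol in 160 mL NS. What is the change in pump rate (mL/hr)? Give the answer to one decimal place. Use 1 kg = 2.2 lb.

0.1 mL/hr

At the current dose:
Weight = 12 lb ÷ 2.2 lb/kg = 5.454545 kg
Dose = 2.1 ng/kg/min × 5.454545 kg = 11.45455 ng/min
11.45455 ng/min × 60 min/hr = 687.2727 ng/hr
Concentration = 797 mcg ÷ 160 mL = 4.98125 mcg/mL = 4981.25 ng/mL
Rate = 687.2727 ng/hr ÷ 4981.25 ng/mL = 0.1379719 mL/hr
At the new dose:
Dose = 4.2 ng/kg/min × 5.454545 kg = 22.90909 ng/min
22.90909 ng/min × 60 min/hr = 1374.545 ng/hr
Rate = 1374.545 ng/hr ÷ 4981.25 ng/mL = 0.2759439 mL/hr
Change = 0.2759439 − 0.1379719 = 0.1379719 mL/hr → 0.1379719 mL/hr increase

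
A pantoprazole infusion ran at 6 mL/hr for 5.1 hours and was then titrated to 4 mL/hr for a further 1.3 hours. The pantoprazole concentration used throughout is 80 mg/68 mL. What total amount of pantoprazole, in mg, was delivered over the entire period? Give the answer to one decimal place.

Concentration = 80 mg ÷ 68 mL = 1.176471 mg/mL
Stage 1: 6 mL/hr × 5.1 hr = 30.6 mL → 30.6 mL × 1.176471 mg/mL = 36 mg
Stage 2: 4 mL/hr × 1.3 hr = 5.2 mL → 5.2 mL × 1.176471 mg/mL = 6.117647 mg
Total = 36 + 6.117647 = 42.11765 mg

42.1 mg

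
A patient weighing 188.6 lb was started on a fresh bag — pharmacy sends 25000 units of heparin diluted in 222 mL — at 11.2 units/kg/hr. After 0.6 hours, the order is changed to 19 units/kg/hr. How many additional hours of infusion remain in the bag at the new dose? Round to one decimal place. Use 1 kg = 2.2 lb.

Initial rate:
Weight = 188.6 lb ÷ 2.2 lb/kg = 85.72727 kg
Dose = 11.2 units/kg/hr × 85.72727 kg = 960.1455 units/hr
Concentration = 25000 units ÷ 222 mL = 112.6126 units/mL
Rate = 960.1455 units/hr ÷ 112.6126 units/mL = 8.526092 mL/hr
Volume infused so far = 8.526092 mL/hr × 0.6 hr = 5.115655 mL
Volume remaining = 222 − 5.115655 = 216.8843 mL
New rate:
Dose = 19 units/kg/hr × 85.72727 kg = 1628.818 units/hr
Rate = 1628.818 units/hr ÷ 112.6126 units/mL = 14.46391 mL/hr
Time remaining = 216.8843 mL ÷ 14.46391 mL/hr = 14.99487 hr

15.0 hours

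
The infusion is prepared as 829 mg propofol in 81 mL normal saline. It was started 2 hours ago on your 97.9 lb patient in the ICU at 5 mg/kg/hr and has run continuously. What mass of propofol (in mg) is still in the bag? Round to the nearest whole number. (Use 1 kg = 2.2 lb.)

384 mg

Weight = 97.9 lb ÷ 2.2 lb/kg = 44.5 kg
Dose = 5 mg/kg/hr × 44.5 kg = 222.5 mg/hr
Concentration = 829 mg ÷ 81 mL = 10.23457 mg/mL
Rate = 222.5 mg/hr ÷ 10.23457 mg/mL = 21.74005 mL/hr
Volume infused = 21.74005 mL/hr × 2 hr = 43.4801 mL
Volume remaining = 81 − 43.4801 = 37.5199 mL
Drug remaining = 37.5199 mL × 10.23457 mg/mL = 384 mg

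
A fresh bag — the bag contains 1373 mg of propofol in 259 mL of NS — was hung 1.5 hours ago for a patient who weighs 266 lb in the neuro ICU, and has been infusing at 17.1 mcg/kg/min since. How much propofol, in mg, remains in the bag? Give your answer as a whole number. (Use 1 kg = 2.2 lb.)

Weight = 266 lb ÷ 2.2 lb/kg = 120.9091 kg
Dose = 17.1 mcg/kg/min × 120.9091 kg = 2067.545 mcg/min
2067.545 mcg/min × 60 min/hr = 124052.7 mcg/hr
Concentration = 1373 mg ÷ 259 mL = 5.301158 mg/mL = 5301.158 mcg/mL
Rate = 124052.7 mcg/hr ÷ 5301.158 mcg/mL = 23.40106 mL/hr
Volume infused = 23.40106 mL/hr × 1.5 hr = 35.10159 mL
Volume remaining = 259 − 35.10159 = 223.8984 mL
Drug remaining = 223.8984 mL × 5301.158 mcg/mL = 1186921 mcg = 1186.921 mg

1187 mg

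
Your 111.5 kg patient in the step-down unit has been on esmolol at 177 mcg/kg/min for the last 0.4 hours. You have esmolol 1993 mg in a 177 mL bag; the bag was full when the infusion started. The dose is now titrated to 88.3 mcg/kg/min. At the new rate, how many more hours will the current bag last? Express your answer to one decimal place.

Initial rate:
Dose = 177 mcg/kg/min × 111.5 kg = 19735.5 mcg/min
19735.5 mcg/min × 60 min/hr = 1184130 mcg/hr
Concentration = 1993 mg ÷ 177 mL = 11.25989 mg/mL = 11259.89 mcg/mL
Rate = 1184130 mcg/hr ÷ 11259.89 mcg/mL = 105.1636 mL/hr
Volume infused so far = 105.1636 mL/hr × 0.4 hr = 42.06543 mL
Volume remaining = 177 − 42.06543 = 134.9346 mL
New rate:
Dose = 88.3 mcg/kg/min × 111.5 kg = 9845.45 mcg/min
9845.45 mcg/min × 60 min/hr = 590727 mcg/hr
Rate = 590727 mcg/hr ÷ 11259.89 mcg/mL = 52.46296 mL/hr
Time remaining = 134.9346 mL ÷ 52.46296 mL/hr = 2.571997 hr

2.6 hours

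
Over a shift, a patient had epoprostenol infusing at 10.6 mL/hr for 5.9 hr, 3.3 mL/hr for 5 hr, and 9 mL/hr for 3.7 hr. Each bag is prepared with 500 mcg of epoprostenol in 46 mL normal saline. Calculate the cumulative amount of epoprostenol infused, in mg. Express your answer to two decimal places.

Concentration = 500 mcg ÷ 46 mL = 10.86957 mcg/mL
Stage 1: 10.6 mL/hr × 5.9 hr = 62.54 mL → 62.54 mL × 10.86957 mcg/mL = 679.7826 mcg
Stage 2: 3.3 mL/hr × 5 hr = 16.5 mL → 16.5 mL × 10.86957 mcg/mL = 179.3478 mcg
Stage 3: 9 mL/hr × 3.7 hr = 33.3 mL → 33.3 mL × 10.86957 mcg/mL = 361.9565 mcg
Total = 679.7826 + 179.3478 + 361.9565 = 1221.087 mcg = 1.221087 mg

1.22 mg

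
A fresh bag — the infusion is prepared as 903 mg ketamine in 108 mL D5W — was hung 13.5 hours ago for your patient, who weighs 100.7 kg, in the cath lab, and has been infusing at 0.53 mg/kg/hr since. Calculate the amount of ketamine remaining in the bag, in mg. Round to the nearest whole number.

Dose = 0.53 mg/kg/hr × 100.7 kg = 53.371 mg/hr
Concentration = 903 mg ÷ 108 mL = 8.361111 mg/mL
Rate = 53.371 mg/hr ÷ 8.361111 mg/mL = 6.383243 mL/hr
Volume infused = 6.383243 mL/hr × 13.5 hr = 86.17377 mL
Volume remaining = 108 − 86.17377 = 21.82623 mL
Drug remaining = 21.82623 mL × 8.361111 mg/mL = 182.4915 mg

182 mg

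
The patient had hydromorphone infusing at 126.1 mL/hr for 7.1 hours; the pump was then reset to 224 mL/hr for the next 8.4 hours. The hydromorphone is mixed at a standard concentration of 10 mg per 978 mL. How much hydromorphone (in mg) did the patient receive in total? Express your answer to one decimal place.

Concentration = 10 mg ÷ 978 mL = 0.01022495 mg/mL
Stage 1: 126.1 mL/hr × 7.1 hr = 895.31 mL → 895.31 mL × 0.01022495 mg/mL = 9.154499 mg
Stage 2: 224 mL/hr × 8.4 hr = 1881.6 mL → 1881.6 mL × 0.01022495 mg/mL = 19.23926 mg
Total = 9.154499 + 19.23926 = 28.39376 mg

28.4 mg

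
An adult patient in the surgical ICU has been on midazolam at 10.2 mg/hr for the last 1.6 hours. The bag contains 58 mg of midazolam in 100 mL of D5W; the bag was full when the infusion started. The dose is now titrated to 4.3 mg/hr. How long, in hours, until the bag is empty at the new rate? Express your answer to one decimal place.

Initial rate:
Concentration = 58 mg ÷ 100 mL = 0.58 mg/mL
Rate = 10.2 mg/hr ÷ 0.58 mg/mL = 17.58621 mL/hr
Volume infused so far = 17.58621 mL/hr × 1.6 hr = 28.13793 mL
Volume remaining = 100 − 28.13793 = 71.86207 mL
New rate:
Rate = 4.3 mg/hr ÷ 0.58 mg/mL = 7.413793 mL/hr
Time remaining = 71.86207 mL ÷ 7.413793 mL/hr = 9.693023 hr

9.7 hours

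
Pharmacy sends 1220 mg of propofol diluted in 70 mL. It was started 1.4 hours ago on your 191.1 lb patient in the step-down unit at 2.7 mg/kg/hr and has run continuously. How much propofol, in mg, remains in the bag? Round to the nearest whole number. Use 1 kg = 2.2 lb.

Weight = 191.1 lb ÷ 2.2 lb/kg = 86.86364 kg
Dose = 2.7 mg/kg/hr × 86.86364 kg = 234.5318 mg/hr
Concentration = 1220 mg ÷ 70 mL = 17.42857 mg/mL
Rate = 234.5318 mg/hr ÷ 17.42857 mg/mL = 13.45674 mL/hr
Volume infused = 13.45674 mL/hr × 1.4 hr = 18.83944 mL
Volume remaining = 70 − 18.83944 = 51.16056 mL
Drug remaining = 51.16056 mL × 17.42857 mg/mL = 891.6555 mg

892 mg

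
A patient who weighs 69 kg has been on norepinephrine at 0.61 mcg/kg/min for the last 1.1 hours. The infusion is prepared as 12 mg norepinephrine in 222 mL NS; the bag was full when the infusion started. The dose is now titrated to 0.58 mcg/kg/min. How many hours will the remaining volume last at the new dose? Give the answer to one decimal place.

Initial rate:
Dose = 0.61 mcg/kg/min × 69 kg = 42.09 mcg/min
42.09 mcg/min × 60 min/hr = 2525.4 mcg/hr
Concentration = 12 mg ÷ 222 mL = 0.05405405 mg/mL = 54.05405 mcg/mL
Rate = 2525.4 mcg/hr ÷ 54.05405 mcg/mL = 46.7199 mL/hr
Volume infused so far = 46.7199 mL/hr × 1.1 hr = 51.39189 mL
Volume remaining = 222 − 51.39189 = 170.6081 mL
New rate:
Dose = 0.58 mcg/kg/min × 69 kg = 40.02 mcg/min
40.02 mcg/min × 60 min/hr = 2401.2 mcg/hr
Rate = 2401.2 mcg/hr ÷ 54.05405 mcg/mL = 44.4222 mL/hr
Time remaining = 170.6081 mL ÷ 44.4222 mL/hr = 3.840605 hr

3.8 hours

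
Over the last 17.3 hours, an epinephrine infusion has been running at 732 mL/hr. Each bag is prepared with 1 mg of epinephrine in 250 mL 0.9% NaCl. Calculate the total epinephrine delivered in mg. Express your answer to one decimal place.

50.7 mg

Concentration = 1 mg ÷ 250 mL = 0.004 mg/mL = 4 mcg/mL
Drug rate = 732 mL/hr × 4 mcg/mL = 2928 mcg/hr
Total = 2928 mcg/hr × 17.3 hr = 50654.4 mcg = 50.6544 mg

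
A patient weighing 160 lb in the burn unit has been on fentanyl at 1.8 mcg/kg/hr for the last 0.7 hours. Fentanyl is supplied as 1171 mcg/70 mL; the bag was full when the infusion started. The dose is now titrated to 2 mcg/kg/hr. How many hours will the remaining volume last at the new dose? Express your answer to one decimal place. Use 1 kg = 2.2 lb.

7.4 hours

Initial rate:
Weight = 160 lb ÷ 2.2 lb/kg = 72.72727 kg
Dose = 1.8 mcg/kg/hr × 72.72727 kg = 130.9091 mcg/hr
Concentration = 1171 mcg ÷ 70 mL = 16.72857 mcg/mL
Rate = 130.9091 mcg/hr ÷ 16.72857 mcg/mL = 7.825479 mL/hr
Volume infused so far = 7.825479 mL/hr × 0.7 hr = 5.477836 mL
Volume remaining = 70 − 5.477836 = 64.52216 mL
New rate:
Dose = 2 mcg/kg/hr × 72.72727 kg = 145.4545 mcg/hr
Rate = 145.4545 mcg/hr ÷ 16.72857 mcg/mL = 8.694977 mL/hr
Time remaining = 64.52216 mL ÷ 8.694977 mL/hr = 7.420625 hr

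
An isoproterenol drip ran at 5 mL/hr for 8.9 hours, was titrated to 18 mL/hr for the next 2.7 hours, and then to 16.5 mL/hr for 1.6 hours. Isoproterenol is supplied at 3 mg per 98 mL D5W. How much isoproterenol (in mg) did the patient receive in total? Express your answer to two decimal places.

Concentration = 3 mg ÷ 98 mL = 0.03061224 mg/mL
Stage 1: 5 mL/hr × 8.9 hr = 44.5 mL → 44.5 mL × 0.03061224 mg/mL = 1.362245 mg
Stage 2: 18 mL/hr × 2.7 hr = 48.6 mL → 48.6 mL × 0.03061224 mg/mL = 1.487755 mg
Stage 3: 16.5 mL/hr × 1.6 hr = 26.4 mL → 26.4 mL × 0.03061224 mg/mL = 0.8081633 mg
Total = 1.362245 + 1.487755 + 0.8081633 = 3.658163 mg

3.66 mg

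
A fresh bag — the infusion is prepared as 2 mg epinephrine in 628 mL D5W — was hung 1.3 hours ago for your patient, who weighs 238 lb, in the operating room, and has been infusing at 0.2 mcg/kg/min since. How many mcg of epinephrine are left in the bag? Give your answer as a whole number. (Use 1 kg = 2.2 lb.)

Weight = 238 lb ÷ 2.2 lb/kg = 108.1818 kg
Dose = 0.2 mcg/kg/min × 108.1818 kg = 21.63636 mcg/min
21.63636 mcg/min × 60 min/hr = 1298.182 mcg/hr
Concentration = 2 mg ÷ 628 mL = 0.003184713 mg/mL = 3.184713 mcg/mL
Rate = 1298.182 mcg/hr ÷ 3.184713 mcg/mL = 407.6291 mL/hr
Volume infused = 407.6291 mL/hr × 1.3 hr = 529.9178 mL
Volume remaining = 628 − 529.9178 = 98.08218 mL
Drug remaining = 98.08218 mL × 3.184713 mcg/mL = 312.3636 mcg

312 mcg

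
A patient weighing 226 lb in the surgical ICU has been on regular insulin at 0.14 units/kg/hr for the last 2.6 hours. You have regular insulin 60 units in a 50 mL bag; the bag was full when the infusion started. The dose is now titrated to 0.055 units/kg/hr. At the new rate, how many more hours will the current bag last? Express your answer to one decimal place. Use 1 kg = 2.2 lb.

Initial rate:
Weight = 226 lb ÷ 2.2 lb/kg = 102.7273 kg
Dose = 0.14 units/kg/hr × 102.7273 kg = 14.38182 units/hr
Concentration = 60 units ÷ 50 mL = 1.2 units/mL
Rate = 14.38182 units/hr ÷ 1.2 units/mL = 11.98485 mL/hr
Volume infused so far = 11.98485 mL/hr × 2.6 hr = 31.16061 mL
Volume remaining = 50 − 31.16061 = 18.83939 mL
New rate:
Dose = 0.055 units/kg/hr × 102.7273 kg = 5.65 units/hr
Rate = 5.65 units/hr ÷ 1.2 units/mL = 4.708333 mL/hr
Time remaining = 18.83939 mL ÷ 4.708333 mL/hr = 4.001287 hr

4.0 hours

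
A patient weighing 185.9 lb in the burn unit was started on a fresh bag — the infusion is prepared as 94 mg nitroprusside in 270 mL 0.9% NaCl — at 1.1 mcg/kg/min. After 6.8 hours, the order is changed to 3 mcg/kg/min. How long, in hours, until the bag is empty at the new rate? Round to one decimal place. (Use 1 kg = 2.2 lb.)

3.7 hours

Initial rate:
Weight = 185.9 lb ÷ 2.2 lb/kg = 84.5 kg
Dose = 1.1 mcg/kg/min × 84.5 kg = 92.95 mcg/min
92.95 mcg/min × 60 min/hr = 5577 mcg/hr
Concentration = 94 mg ÷ 270 mL = 0.3481481 mg/mL = 348.1481 mcg/mL
Rate = 5577 mcg/hr ÷ 348.1481 mcg/mL = 16.01904 mL/hr
Volume infused so far = 16.01904 mL/hr × 6.8 hr = 108.9295 mL
Volume remaining = 270 − 108.9295 = 161.0705 mL
New rate:
Dose = 3 mcg/kg/min × 84.5 kg = 253.5 mcg/min
253.5 mcg/min × 60 min/hr = 15210 mcg/hr
Rate = 15210 mcg/hr ÷ 348.1481 mcg/mL = 43.6883 mL/hr
Time remaining = 161.0705 mL ÷ 43.6883 mL/hr = 3.686811 hr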